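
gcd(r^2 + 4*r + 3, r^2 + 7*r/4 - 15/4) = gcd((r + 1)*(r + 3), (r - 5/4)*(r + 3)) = r + 3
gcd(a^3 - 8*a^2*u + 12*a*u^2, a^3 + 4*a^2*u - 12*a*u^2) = -a^2 + 2*a*u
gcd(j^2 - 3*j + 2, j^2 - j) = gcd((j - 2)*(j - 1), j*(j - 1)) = j - 1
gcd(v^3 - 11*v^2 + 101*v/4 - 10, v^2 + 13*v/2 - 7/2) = v - 1/2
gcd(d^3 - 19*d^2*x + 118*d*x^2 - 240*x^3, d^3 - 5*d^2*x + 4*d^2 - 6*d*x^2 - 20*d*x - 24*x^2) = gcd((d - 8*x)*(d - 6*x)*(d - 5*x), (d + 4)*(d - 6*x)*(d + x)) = -d + 6*x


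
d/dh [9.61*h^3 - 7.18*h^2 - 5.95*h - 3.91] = 28.83*h^2 - 14.36*h - 5.95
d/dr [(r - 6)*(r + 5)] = 2*r - 1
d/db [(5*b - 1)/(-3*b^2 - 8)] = (15*b^2 - 6*b - 40)/(9*b^4 + 48*b^2 + 64)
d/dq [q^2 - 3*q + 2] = 2*q - 3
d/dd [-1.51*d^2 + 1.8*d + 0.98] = 1.8 - 3.02*d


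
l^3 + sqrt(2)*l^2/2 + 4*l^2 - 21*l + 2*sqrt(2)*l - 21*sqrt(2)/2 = (l - 3)*(l + 7)*(l + sqrt(2)/2)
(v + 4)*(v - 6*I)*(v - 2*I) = v^3 + 4*v^2 - 8*I*v^2 - 12*v - 32*I*v - 48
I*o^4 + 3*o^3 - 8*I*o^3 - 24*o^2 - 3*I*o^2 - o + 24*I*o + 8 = (o - 8)*(o - I)^2*(I*o + 1)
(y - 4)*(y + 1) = y^2 - 3*y - 4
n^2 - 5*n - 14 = (n - 7)*(n + 2)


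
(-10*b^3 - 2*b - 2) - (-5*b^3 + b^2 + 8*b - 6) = -5*b^3 - b^2 - 10*b + 4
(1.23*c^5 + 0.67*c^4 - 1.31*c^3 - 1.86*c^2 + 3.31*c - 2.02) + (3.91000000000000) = 1.23*c^5 + 0.67*c^4 - 1.31*c^3 - 1.86*c^2 + 3.31*c + 1.89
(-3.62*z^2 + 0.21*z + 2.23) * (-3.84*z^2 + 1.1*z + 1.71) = 13.9008*z^4 - 4.7884*z^3 - 14.5224*z^2 + 2.8121*z + 3.8133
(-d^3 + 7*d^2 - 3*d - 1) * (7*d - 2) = -7*d^4 + 51*d^3 - 35*d^2 - d + 2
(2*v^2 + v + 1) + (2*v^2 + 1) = 4*v^2 + v + 2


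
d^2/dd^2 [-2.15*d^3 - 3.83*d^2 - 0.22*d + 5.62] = -12.9*d - 7.66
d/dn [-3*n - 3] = -3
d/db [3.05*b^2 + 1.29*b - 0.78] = 6.1*b + 1.29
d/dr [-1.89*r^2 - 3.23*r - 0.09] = -3.78*r - 3.23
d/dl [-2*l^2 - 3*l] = -4*l - 3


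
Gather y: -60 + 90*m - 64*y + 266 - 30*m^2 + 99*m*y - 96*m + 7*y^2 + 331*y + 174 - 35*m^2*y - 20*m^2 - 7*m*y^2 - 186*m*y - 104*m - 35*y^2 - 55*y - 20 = -50*m^2 - 110*m + y^2*(-7*m - 28) + y*(-35*m^2 - 87*m + 212) + 360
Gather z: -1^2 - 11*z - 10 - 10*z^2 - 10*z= -10*z^2 - 21*z - 11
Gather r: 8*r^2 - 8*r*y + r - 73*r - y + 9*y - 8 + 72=8*r^2 + r*(-8*y - 72) + 8*y + 64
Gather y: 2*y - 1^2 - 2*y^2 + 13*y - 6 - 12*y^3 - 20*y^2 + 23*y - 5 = -12*y^3 - 22*y^2 + 38*y - 12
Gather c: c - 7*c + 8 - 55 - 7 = -6*c - 54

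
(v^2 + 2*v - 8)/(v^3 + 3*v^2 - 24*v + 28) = (v + 4)/(v^2 + 5*v - 14)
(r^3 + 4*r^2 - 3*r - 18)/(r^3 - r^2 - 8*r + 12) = (r + 3)/(r - 2)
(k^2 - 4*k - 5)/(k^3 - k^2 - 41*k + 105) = (k + 1)/(k^2 + 4*k - 21)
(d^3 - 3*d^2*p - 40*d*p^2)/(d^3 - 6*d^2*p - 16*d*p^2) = (d + 5*p)/(d + 2*p)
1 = 1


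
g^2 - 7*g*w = g*(g - 7*w)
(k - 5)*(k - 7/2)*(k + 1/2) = k^3 - 8*k^2 + 53*k/4 + 35/4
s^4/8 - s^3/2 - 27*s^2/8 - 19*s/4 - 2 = (s/4 + 1/2)*(s/2 + 1/2)*(s - 8)*(s + 1)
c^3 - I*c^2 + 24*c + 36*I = (c - 6*I)*(c + 2*I)*(c + 3*I)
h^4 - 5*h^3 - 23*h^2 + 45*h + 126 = (h - 7)*(h - 3)*(h + 2)*(h + 3)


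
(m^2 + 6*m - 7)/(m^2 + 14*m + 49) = (m - 1)/(m + 7)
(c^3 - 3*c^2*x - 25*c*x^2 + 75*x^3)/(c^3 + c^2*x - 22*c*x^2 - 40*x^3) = (c^2 + 2*c*x - 15*x^2)/(c^2 + 6*c*x + 8*x^2)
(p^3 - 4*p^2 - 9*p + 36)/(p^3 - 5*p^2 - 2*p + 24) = (p + 3)/(p + 2)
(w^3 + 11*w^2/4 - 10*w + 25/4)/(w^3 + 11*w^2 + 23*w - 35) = (w - 5/4)/(w + 7)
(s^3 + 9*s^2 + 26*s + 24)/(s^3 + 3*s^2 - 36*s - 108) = (s^2 + 6*s + 8)/(s^2 - 36)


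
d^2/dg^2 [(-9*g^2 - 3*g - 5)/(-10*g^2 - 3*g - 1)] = 10*(6*g^3 + 246*g^2 + 72*g - 1)/(1000*g^6 + 900*g^5 + 570*g^4 + 207*g^3 + 57*g^2 + 9*g + 1)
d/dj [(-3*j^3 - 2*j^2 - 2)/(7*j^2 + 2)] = j*(-21*j^3 - 18*j + 20)/(49*j^4 + 28*j^2 + 4)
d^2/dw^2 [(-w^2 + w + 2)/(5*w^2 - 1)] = 2*(25*w^3 + 135*w^2 + 15*w + 9)/(125*w^6 - 75*w^4 + 15*w^2 - 1)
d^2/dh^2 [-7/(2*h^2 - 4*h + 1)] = 28*(2*h^2 - 4*h - 8*(h - 1)^2 + 1)/(2*h^2 - 4*h + 1)^3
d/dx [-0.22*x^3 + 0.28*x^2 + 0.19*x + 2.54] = -0.66*x^2 + 0.56*x + 0.19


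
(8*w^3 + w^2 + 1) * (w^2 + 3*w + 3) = 8*w^5 + 25*w^4 + 27*w^3 + 4*w^2 + 3*w + 3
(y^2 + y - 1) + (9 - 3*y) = y^2 - 2*y + 8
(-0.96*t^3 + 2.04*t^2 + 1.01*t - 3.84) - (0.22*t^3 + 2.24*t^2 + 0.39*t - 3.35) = -1.18*t^3 - 0.2*t^2 + 0.62*t - 0.49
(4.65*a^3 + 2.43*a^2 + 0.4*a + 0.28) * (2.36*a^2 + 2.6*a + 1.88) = 10.974*a^5 + 17.8248*a^4 + 16.004*a^3 + 6.2692*a^2 + 1.48*a + 0.5264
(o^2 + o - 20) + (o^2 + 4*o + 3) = 2*o^2 + 5*o - 17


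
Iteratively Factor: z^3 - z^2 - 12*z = (z - 4)*(z^2 + 3*z) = (z - 4)*(z + 3)*(z)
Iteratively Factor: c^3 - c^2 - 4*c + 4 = (c + 2)*(c^2 - 3*c + 2) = (c - 2)*(c + 2)*(c - 1)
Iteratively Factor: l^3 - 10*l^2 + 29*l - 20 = (l - 4)*(l^2 - 6*l + 5) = (l - 4)*(l - 1)*(l - 5)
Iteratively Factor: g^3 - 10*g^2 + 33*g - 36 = (g - 3)*(g^2 - 7*g + 12) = (g - 3)^2*(g - 4)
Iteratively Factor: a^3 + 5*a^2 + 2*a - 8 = (a - 1)*(a^2 + 6*a + 8) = (a - 1)*(a + 4)*(a + 2)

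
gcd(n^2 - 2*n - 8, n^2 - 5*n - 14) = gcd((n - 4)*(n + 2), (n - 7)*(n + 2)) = n + 2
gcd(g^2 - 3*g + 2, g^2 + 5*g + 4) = 1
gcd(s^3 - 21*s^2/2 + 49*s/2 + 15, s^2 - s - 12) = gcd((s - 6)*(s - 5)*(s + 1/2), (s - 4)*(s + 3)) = 1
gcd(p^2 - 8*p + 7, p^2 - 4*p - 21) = p - 7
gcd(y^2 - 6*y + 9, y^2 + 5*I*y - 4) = 1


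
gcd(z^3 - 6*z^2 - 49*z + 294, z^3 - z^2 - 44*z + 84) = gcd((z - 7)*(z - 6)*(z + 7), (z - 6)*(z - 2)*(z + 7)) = z^2 + z - 42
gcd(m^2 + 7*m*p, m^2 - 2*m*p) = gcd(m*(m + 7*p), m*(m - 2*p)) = m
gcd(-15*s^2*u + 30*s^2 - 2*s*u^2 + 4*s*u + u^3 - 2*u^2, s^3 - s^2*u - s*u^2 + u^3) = 1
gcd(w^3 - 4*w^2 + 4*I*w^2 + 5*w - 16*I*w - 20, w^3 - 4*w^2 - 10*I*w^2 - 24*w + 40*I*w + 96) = w - 4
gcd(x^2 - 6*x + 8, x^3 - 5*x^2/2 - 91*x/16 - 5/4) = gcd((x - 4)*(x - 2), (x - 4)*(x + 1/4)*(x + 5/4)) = x - 4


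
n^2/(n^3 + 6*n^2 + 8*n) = n/(n^2 + 6*n + 8)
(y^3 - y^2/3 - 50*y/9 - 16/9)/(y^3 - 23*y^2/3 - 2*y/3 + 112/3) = (y + 1/3)/(y - 7)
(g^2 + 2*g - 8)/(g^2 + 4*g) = (g - 2)/g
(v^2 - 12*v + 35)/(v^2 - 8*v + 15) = (v - 7)/(v - 3)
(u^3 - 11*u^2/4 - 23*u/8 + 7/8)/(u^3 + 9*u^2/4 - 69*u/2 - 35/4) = (8*u^3 - 22*u^2 - 23*u + 7)/(2*(4*u^3 + 9*u^2 - 138*u - 35))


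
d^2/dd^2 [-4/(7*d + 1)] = -392/(7*d + 1)^3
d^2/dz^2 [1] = 0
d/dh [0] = 0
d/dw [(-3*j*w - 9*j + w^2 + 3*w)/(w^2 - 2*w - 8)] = (3*j*w^2 + 18*j*w + 6*j - 5*w^2 - 16*w - 24)/(w^4 - 4*w^3 - 12*w^2 + 32*w + 64)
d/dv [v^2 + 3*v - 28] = 2*v + 3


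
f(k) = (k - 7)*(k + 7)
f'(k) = 2*k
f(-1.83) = -45.65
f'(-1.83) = -3.66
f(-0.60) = -48.64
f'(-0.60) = -1.20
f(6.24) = -10.06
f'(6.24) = 12.48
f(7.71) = 10.44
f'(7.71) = 15.42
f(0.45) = -48.80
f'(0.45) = 0.90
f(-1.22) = -47.51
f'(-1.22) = -2.44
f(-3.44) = -37.17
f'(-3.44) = -6.88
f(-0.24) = -48.94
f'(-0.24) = -0.48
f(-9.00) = 32.00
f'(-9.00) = -18.00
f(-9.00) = 32.00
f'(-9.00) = -18.00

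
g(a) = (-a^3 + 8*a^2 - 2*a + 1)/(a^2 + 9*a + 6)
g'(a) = (-2*a - 9)*(-a^3 + 8*a^2 - 2*a + 1)/(a^2 + 9*a + 6)^2 + (-3*a^2 + 16*a - 2)/(a^2 + 9*a + 6)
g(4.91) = 0.88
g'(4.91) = -0.17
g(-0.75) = -39.58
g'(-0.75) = -1499.67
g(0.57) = 0.20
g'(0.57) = 0.36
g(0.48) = 0.17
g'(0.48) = 0.31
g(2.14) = 0.79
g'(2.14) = 0.27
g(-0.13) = 0.29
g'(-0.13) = -1.37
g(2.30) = 0.83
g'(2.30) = 0.24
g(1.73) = 0.66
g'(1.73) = 0.34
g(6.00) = 0.64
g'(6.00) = -0.28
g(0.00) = 0.17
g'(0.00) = -0.58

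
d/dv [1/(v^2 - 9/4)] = -32*v/(4*v^2 - 9)^2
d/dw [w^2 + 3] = 2*w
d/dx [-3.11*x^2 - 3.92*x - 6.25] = -6.22*x - 3.92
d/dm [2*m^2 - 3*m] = 4*m - 3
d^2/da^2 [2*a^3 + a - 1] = 12*a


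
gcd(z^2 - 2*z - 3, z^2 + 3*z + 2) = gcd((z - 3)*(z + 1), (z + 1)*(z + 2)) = z + 1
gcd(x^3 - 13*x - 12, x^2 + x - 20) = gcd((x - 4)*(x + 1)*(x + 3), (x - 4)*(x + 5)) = x - 4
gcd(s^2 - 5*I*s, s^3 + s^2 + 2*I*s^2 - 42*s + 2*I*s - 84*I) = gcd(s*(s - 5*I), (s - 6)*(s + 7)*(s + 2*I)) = 1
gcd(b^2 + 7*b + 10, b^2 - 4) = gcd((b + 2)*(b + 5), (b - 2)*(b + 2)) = b + 2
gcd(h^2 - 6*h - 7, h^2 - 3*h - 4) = h + 1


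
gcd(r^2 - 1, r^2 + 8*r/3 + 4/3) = 1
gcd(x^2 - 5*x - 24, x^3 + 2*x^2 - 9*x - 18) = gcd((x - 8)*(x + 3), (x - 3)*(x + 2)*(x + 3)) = x + 3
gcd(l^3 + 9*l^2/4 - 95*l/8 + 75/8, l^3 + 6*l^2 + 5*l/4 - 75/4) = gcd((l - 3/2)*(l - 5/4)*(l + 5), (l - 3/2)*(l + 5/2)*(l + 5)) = l^2 + 7*l/2 - 15/2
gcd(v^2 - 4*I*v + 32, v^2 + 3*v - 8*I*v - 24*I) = v - 8*I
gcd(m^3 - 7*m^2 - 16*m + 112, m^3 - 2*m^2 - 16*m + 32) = m^2 - 16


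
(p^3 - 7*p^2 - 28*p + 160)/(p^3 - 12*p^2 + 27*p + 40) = (p^2 + p - 20)/(p^2 - 4*p - 5)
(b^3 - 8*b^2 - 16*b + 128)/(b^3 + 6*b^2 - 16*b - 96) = (b - 8)/(b + 6)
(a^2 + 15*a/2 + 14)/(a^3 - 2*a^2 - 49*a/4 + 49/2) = 2*(a + 4)/(2*a^2 - 11*a + 14)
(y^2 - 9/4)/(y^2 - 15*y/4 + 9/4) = (4*y^2 - 9)/(4*y^2 - 15*y + 9)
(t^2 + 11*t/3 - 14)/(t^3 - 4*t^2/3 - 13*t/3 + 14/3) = (t + 6)/(t^2 + t - 2)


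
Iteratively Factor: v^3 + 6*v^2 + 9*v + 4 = (v + 1)*(v^2 + 5*v + 4) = (v + 1)^2*(v + 4)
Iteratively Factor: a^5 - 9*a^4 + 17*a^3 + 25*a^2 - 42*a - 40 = (a + 1)*(a^4 - 10*a^3 + 27*a^2 - 2*a - 40) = (a - 4)*(a + 1)*(a^3 - 6*a^2 + 3*a + 10) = (a - 4)*(a - 2)*(a + 1)*(a^2 - 4*a - 5) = (a - 4)*(a - 2)*(a + 1)^2*(a - 5)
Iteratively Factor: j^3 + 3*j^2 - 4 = (j + 2)*(j^2 + j - 2) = (j - 1)*(j + 2)*(j + 2)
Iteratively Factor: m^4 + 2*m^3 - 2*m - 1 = (m - 1)*(m^3 + 3*m^2 + 3*m + 1) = (m - 1)*(m + 1)*(m^2 + 2*m + 1) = (m - 1)*(m + 1)^2*(m + 1)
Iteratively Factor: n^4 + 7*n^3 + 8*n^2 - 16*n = (n + 4)*(n^3 + 3*n^2 - 4*n) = (n - 1)*(n + 4)*(n^2 + 4*n) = n*(n - 1)*(n + 4)*(n + 4)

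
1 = 1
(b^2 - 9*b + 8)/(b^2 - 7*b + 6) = (b - 8)/(b - 6)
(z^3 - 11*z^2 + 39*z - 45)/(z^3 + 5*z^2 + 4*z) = (z^3 - 11*z^2 + 39*z - 45)/(z*(z^2 + 5*z + 4))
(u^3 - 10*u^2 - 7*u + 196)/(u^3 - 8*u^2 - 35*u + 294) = (u + 4)/(u + 6)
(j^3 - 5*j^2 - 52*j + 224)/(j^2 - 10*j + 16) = (j^2 + 3*j - 28)/(j - 2)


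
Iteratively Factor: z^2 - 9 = (z - 3)*(z + 3)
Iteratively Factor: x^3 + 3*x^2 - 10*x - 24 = (x + 4)*(x^2 - x - 6) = (x - 3)*(x + 4)*(x + 2)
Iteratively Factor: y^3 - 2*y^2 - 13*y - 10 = (y + 2)*(y^2 - 4*y - 5) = (y + 1)*(y + 2)*(y - 5)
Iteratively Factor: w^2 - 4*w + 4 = (w - 2)*(w - 2)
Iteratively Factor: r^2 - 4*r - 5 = (r - 5)*(r + 1)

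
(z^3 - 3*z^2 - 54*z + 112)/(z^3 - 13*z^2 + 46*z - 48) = (z + 7)/(z - 3)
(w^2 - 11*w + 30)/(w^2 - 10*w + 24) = (w - 5)/(w - 4)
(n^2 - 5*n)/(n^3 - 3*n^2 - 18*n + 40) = n/(n^2 + 2*n - 8)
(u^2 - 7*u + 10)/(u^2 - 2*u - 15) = (u - 2)/(u + 3)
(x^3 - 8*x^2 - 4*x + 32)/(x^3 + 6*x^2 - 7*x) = (x^3 - 8*x^2 - 4*x + 32)/(x*(x^2 + 6*x - 7))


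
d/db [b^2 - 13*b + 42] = 2*b - 13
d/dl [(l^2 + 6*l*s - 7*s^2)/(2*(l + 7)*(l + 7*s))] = (s + 7)/(2*(l^2 + 14*l + 49))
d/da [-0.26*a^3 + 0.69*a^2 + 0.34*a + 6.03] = -0.78*a^2 + 1.38*a + 0.34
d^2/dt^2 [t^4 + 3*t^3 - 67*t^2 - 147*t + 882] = 12*t^2 + 18*t - 134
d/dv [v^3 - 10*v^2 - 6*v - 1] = 3*v^2 - 20*v - 6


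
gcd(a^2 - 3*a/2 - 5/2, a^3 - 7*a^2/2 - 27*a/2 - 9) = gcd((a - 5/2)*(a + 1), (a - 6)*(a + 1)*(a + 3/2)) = a + 1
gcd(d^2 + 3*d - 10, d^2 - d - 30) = d + 5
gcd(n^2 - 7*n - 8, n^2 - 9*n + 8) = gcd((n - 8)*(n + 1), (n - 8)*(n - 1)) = n - 8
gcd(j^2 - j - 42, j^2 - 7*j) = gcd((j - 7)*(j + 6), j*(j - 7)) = j - 7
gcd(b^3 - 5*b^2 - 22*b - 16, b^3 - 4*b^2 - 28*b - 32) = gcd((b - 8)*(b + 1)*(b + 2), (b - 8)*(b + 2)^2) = b^2 - 6*b - 16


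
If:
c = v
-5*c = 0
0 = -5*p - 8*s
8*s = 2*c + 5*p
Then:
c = 0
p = 0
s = 0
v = 0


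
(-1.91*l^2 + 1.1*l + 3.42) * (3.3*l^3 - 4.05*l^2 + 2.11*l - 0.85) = -6.303*l^5 + 11.3655*l^4 + 2.8009*l^3 - 9.9065*l^2 + 6.2812*l - 2.907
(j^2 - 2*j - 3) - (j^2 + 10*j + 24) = -12*j - 27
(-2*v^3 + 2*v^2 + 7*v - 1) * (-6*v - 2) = 12*v^4 - 8*v^3 - 46*v^2 - 8*v + 2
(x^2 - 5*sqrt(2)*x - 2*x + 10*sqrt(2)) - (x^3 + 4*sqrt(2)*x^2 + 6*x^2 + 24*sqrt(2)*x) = -x^3 - 4*sqrt(2)*x^2 - 5*x^2 - 29*sqrt(2)*x - 2*x + 10*sqrt(2)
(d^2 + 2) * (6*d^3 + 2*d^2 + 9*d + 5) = 6*d^5 + 2*d^4 + 21*d^3 + 9*d^2 + 18*d + 10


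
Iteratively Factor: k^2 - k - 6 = (k + 2)*(k - 3)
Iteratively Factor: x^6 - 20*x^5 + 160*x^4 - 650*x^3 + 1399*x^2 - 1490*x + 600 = (x - 5)*(x^5 - 15*x^4 + 85*x^3 - 225*x^2 + 274*x - 120) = (x - 5)*(x - 1)*(x^4 - 14*x^3 + 71*x^2 - 154*x + 120) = (x - 5)*(x - 3)*(x - 1)*(x^3 - 11*x^2 + 38*x - 40) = (x - 5)*(x - 3)*(x - 2)*(x - 1)*(x^2 - 9*x + 20) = (x - 5)*(x - 4)*(x - 3)*(x - 2)*(x - 1)*(x - 5)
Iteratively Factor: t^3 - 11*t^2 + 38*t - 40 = (t - 5)*(t^2 - 6*t + 8) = (t - 5)*(t - 4)*(t - 2)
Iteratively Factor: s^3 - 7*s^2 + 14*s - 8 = (s - 2)*(s^2 - 5*s + 4) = (s - 2)*(s - 1)*(s - 4)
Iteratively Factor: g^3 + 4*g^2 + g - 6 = (g + 3)*(g^2 + g - 2) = (g + 2)*(g + 3)*(g - 1)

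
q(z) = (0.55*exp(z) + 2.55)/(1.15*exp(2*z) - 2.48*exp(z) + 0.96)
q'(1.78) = -0.42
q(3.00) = 0.03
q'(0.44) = -420.19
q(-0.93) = 17.24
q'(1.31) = -1.53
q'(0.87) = -10.12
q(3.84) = 0.01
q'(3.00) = -0.04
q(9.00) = 0.00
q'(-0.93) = 67.97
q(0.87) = 2.43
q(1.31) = 0.61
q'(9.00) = 0.00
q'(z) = (0.55*exp(z) + 2.55)*(-2.3*exp(2*z) + 2.48*exp(z))/(1.15*exp(2*z) - 2.48*exp(z) + 0.96)^2 + 0.55*exp(z)/(1.15*exp(2*z) - 2.48*exp(z) + 0.96) = (-0.6325*exp(2*z) - 5.865*exp(z) + 6.852)*exp(z)/(1.3225*exp(4*z) - 5.704*exp(3*z) + 8.3584*exp(2*z) - 4.7616*exp(z) + 0.9216)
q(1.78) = 0.22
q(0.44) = -28.80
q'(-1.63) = 4.14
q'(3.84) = -0.01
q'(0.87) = -10.12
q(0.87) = 2.43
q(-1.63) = 5.13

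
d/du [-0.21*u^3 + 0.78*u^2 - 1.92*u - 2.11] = -0.63*u^2 + 1.56*u - 1.92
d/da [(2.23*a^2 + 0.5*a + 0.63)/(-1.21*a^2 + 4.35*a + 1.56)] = (10.3055*a^2 + 8.4822*a - 1.9605)/(1.4641*a^4 - 10.527*a^3 + 15.1473*a^2 + 13.572*a + 2.4336)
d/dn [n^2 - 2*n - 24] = 2*n - 2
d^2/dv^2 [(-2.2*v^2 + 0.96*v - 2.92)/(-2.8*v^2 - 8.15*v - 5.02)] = (-115.4608*v^3 - 48.1824000000002*v^2 + 480.76896*v + 495.25508)/(21.952*v^6 + 191.688*v^5 + 676.0194*v^4 + 1228.681775*v^3 + 1212.00621*v^2 + 616.14978*v + 126.506008)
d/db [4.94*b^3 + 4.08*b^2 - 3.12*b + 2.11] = 14.82*b^2 + 8.16*b - 3.12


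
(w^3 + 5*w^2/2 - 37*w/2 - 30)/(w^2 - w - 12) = (2*w^2 + 13*w + 15)/(2*(w + 3))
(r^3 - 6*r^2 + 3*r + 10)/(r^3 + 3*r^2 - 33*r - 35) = (r - 2)/(r + 7)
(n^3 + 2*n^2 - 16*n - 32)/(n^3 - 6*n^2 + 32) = (n + 4)/(n - 4)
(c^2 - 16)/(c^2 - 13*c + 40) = (c^2 - 16)/(c^2 - 13*c + 40)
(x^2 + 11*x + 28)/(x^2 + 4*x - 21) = (x + 4)/(x - 3)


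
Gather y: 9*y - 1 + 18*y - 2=27*y - 3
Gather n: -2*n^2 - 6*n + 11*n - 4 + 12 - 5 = -2*n^2 + 5*n + 3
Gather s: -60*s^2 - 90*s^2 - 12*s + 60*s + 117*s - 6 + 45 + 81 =-150*s^2 + 165*s + 120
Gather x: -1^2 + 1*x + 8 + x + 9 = 2*x + 16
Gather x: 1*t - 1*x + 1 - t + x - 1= 0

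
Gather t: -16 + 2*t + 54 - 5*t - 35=3 - 3*t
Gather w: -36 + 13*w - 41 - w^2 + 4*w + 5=-w^2 + 17*w - 72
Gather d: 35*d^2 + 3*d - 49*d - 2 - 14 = 35*d^2 - 46*d - 16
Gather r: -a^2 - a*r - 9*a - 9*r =-a^2 - 9*a + r*(-a - 9)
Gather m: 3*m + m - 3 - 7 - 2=4*m - 12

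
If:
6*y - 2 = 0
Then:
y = 1/3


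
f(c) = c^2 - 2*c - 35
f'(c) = 2*c - 2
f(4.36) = -24.71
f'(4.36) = 6.72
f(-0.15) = -34.68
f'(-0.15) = -2.30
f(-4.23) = -8.65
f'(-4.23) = -10.46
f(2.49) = -33.78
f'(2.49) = 2.98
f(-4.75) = -2.94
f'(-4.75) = -11.50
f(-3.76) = -13.34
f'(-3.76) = -9.52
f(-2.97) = -20.24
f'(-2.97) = -7.94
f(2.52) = -33.69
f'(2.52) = 3.04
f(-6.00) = 13.00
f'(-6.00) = -14.00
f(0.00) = -35.00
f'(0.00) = -2.00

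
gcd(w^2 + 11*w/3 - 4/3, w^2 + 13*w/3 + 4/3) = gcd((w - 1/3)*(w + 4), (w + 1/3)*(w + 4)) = w + 4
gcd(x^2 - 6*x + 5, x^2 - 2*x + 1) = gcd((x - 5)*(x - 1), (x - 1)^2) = x - 1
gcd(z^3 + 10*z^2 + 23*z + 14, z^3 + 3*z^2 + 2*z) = z^2 + 3*z + 2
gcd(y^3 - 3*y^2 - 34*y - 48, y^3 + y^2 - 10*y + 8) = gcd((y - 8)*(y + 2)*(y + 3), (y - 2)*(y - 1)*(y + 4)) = 1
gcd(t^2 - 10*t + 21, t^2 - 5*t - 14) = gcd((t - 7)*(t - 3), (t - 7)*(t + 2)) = t - 7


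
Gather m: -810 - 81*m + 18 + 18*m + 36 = -63*m - 756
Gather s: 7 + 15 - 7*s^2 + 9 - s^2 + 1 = 32 - 8*s^2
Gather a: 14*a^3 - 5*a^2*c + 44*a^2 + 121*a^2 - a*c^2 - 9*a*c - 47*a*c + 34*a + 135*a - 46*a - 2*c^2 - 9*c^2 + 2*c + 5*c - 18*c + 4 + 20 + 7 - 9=14*a^3 + a^2*(165 - 5*c) + a*(-c^2 - 56*c + 123) - 11*c^2 - 11*c + 22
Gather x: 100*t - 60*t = 40*t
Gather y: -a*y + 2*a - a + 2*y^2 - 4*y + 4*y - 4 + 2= -a*y + a + 2*y^2 - 2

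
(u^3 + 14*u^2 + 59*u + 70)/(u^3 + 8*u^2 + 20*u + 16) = (u^2 + 12*u + 35)/(u^2 + 6*u + 8)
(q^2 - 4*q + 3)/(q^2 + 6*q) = (q^2 - 4*q + 3)/(q*(q + 6))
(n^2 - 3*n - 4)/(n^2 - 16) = (n + 1)/(n + 4)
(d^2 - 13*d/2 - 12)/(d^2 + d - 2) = (d^2 - 13*d/2 - 12)/(d^2 + d - 2)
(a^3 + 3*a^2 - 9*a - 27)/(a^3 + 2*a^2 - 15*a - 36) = (a - 3)/(a - 4)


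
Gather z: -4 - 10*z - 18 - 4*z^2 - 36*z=-4*z^2 - 46*z - 22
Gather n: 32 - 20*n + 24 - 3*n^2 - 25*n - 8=-3*n^2 - 45*n + 48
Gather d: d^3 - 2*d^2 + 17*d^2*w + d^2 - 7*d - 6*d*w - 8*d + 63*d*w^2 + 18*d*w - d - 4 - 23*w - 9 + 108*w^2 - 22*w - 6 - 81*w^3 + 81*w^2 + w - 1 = d^3 + d^2*(17*w - 1) + d*(63*w^2 + 12*w - 16) - 81*w^3 + 189*w^2 - 44*w - 20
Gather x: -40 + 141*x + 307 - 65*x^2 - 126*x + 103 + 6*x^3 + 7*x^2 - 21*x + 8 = 6*x^3 - 58*x^2 - 6*x + 378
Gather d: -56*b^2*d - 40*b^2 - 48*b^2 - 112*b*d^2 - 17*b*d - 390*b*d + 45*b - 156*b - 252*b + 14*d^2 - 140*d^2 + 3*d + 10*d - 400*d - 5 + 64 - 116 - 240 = -88*b^2 - 363*b + d^2*(-112*b - 126) + d*(-56*b^2 - 407*b - 387) - 297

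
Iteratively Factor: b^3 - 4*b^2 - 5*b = (b)*(b^2 - 4*b - 5) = b*(b + 1)*(b - 5)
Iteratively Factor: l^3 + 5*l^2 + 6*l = (l + 3)*(l^2 + 2*l) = (l + 2)*(l + 3)*(l)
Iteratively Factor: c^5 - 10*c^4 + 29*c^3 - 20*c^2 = (c - 4)*(c^4 - 6*c^3 + 5*c^2) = c*(c - 4)*(c^3 - 6*c^2 + 5*c) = c*(c - 5)*(c - 4)*(c^2 - c) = c^2*(c - 5)*(c - 4)*(c - 1)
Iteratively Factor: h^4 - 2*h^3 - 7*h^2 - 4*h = (h)*(h^3 - 2*h^2 - 7*h - 4) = h*(h - 4)*(h^2 + 2*h + 1) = h*(h - 4)*(h + 1)*(h + 1)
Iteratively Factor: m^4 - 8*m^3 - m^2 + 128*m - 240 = (m - 5)*(m^3 - 3*m^2 - 16*m + 48) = (m - 5)*(m - 3)*(m^2 - 16) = (m - 5)*(m - 4)*(m - 3)*(m + 4)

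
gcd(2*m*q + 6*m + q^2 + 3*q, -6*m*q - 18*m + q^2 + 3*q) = q + 3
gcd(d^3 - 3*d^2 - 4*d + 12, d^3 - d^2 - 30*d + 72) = d - 3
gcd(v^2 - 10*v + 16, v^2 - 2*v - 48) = v - 8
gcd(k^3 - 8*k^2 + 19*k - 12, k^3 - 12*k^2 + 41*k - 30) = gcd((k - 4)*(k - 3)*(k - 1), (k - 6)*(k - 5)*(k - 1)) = k - 1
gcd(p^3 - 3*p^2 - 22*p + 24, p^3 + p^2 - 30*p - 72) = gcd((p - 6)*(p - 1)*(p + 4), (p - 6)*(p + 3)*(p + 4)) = p^2 - 2*p - 24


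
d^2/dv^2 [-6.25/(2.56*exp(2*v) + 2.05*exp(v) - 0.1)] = (-6.25*(5.12*exp(v) + 2.05)*(10.24*exp(v) + 4.1)*exp(v) + (64.0*exp(v) + 12.8125)*(2.56*exp(2*v) + 2.05*exp(v) - 0.1))*exp(v)/(2.56*exp(2*v) + 2.05*exp(v) - 0.1)^3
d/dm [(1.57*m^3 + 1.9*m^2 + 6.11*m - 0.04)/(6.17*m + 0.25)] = (19.3738*m^3 + 12.9005*m^2 + 0.950000000000003*m + 1.7743)/(38.0689*m^2 + 3.085*m + 0.0625)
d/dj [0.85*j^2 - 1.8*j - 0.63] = 1.7*j - 1.8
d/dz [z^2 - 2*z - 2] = 2*z - 2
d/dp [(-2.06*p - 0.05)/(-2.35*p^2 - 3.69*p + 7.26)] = (4.841*p^2 + 7.6014*p - (2.06*p + 0.05)*(4.7*p + 3.69) - 14.9556)/(2.35*p^2 + 3.69*p - 7.26)^2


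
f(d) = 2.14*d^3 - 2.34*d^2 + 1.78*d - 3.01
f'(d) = 6.42*d^2 - 4.68*d + 1.78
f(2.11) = 10.43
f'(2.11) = 20.49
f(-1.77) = -25.36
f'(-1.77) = 30.18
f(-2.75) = -70.11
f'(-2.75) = 63.20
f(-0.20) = -3.48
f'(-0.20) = 2.97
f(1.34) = 0.32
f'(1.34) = 7.04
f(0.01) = -2.99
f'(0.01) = 1.73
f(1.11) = -0.99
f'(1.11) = 4.50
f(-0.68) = -5.98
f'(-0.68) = 7.93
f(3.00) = 39.05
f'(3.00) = 45.52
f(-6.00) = -560.17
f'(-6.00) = 260.98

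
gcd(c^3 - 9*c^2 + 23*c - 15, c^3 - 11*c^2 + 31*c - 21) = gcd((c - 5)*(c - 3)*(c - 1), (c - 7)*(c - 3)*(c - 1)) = c^2 - 4*c + 3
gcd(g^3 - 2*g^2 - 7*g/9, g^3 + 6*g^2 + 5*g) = g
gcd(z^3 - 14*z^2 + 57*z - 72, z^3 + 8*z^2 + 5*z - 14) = 1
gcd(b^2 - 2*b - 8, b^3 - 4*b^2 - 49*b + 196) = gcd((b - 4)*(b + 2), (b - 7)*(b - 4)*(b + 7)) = b - 4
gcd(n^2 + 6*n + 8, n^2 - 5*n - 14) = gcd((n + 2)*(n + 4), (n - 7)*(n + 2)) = n + 2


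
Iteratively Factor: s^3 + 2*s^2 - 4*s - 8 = (s - 2)*(s^2 + 4*s + 4) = (s - 2)*(s + 2)*(s + 2)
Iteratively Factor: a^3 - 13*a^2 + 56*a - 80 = (a - 4)*(a^2 - 9*a + 20) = (a - 5)*(a - 4)*(a - 4)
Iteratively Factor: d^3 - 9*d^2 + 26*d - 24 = (d - 3)*(d^2 - 6*d + 8) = (d - 3)*(d - 2)*(d - 4)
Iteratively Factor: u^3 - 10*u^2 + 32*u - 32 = (u - 4)*(u^2 - 6*u + 8) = (u - 4)^2*(u - 2)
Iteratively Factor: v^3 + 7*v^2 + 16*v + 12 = (v + 2)*(v^2 + 5*v + 6) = (v + 2)^2*(v + 3)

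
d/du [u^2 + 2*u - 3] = 2*u + 2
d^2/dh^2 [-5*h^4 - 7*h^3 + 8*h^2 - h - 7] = -60*h^2 - 42*h + 16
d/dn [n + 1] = 1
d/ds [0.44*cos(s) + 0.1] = -0.44*sin(s)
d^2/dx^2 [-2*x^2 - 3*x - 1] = -4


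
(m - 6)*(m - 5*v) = m^2 - 5*m*v - 6*m + 30*v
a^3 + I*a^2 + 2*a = a*(a - I)*(a + 2*I)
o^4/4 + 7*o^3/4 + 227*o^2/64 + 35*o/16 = o*(o/4 + 1)*(o + 5/4)*(o + 7/4)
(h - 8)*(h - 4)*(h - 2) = h^3 - 14*h^2 + 56*h - 64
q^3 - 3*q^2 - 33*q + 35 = (q - 7)*(q - 1)*(q + 5)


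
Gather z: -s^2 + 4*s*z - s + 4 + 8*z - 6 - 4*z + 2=-s^2 - s + z*(4*s + 4)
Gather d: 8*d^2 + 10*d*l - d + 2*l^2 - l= 8*d^2 + d*(10*l - 1) + 2*l^2 - l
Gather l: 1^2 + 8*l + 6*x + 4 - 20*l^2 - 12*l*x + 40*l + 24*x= -20*l^2 + l*(48 - 12*x) + 30*x + 5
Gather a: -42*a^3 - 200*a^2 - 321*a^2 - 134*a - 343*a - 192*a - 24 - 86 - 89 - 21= -42*a^3 - 521*a^2 - 669*a - 220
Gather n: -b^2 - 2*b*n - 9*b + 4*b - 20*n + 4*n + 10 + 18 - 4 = -b^2 - 5*b + n*(-2*b - 16) + 24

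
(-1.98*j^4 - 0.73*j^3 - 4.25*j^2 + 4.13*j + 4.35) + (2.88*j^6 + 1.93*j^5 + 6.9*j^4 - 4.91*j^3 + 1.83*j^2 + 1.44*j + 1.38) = 2.88*j^6 + 1.93*j^5 + 4.92*j^4 - 5.64*j^3 - 2.42*j^2 + 5.57*j + 5.73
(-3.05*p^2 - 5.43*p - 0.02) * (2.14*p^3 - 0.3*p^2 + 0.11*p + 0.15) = -6.527*p^5 - 10.7052*p^4 + 1.2507*p^3 - 1.0488*p^2 - 0.8167*p - 0.003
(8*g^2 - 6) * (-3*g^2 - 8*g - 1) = -24*g^4 - 64*g^3 + 10*g^2 + 48*g + 6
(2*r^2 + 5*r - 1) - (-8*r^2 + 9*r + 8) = 10*r^2 - 4*r - 9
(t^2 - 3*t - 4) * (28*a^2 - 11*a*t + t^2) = 28*a^2*t^2 - 84*a^2*t - 112*a^2 - 11*a*t^3 + 33*a*t^2 + 44*a*t + t^4 - 3*t^3 - 4*t^2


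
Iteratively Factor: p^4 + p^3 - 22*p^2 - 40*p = (p - 5)*(p^3 + 6*p^2 + 8*p) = (p - 5)*(p + 2)*(p^2 + 4*p) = p*(p - 5)*(p + 2)*(p + 4)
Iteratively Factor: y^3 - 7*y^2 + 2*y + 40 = (y - 4)*(y^2 - 3*y - 10) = (y - 4)*(y + 2)*(y - 5)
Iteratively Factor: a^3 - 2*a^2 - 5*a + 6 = (a - 1)*(a^2 - a - 6) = (a - 3)*(a - 1)*(a + 2)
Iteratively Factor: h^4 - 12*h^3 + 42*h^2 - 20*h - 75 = (h - 5)*(h^3 - 7*h^2 + 7*h + 15) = (h - 5)*(h - 3)*(h^2 - 4*h - 5) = (h - 5)^2*(h - 3)*(h + 1)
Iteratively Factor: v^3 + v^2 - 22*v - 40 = (v + 2)*(v^2 - v - 20) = (v + 2)*(v + 4)*(v - 5)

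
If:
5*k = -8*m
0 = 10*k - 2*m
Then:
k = 0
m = 0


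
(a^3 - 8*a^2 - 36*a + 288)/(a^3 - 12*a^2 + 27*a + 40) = (a^2 - 36)/(a^2 - 4*a - 5)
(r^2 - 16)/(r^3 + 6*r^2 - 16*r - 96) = 1/(r + 6)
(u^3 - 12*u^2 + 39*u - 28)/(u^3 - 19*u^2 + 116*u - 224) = (u - 1)/(u - 8)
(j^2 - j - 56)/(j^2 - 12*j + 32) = (j + 7)/(j - 4)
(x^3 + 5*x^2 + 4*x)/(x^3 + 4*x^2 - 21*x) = (x^2 + 5*x + 4)/(x^2 + 4*x - 21)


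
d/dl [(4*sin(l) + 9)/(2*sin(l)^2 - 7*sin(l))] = (-8*cos(l) - 36/tan(l) + 63*cos(l)/sin(l)^2)/(2*sin(l) - 7)^2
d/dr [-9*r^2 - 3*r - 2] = -18*r - 3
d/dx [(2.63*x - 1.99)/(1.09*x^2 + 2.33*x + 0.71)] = (-2.8667*x^2 + 4.3382*x + 6.504)/(1.1881*x^4 + 5.0794*x^3 + 6.9767*x^2 + 3.3086*x + 0.5041)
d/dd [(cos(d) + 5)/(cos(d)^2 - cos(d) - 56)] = (cos(d)^2 + 10*cos(d) + 51)*sin(d)/(sin(d)^2 + cos(d) + 55)^2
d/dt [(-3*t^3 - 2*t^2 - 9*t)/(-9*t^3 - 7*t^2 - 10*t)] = (3*t^2 - 102*t - 43)/(81*t^4 + 126*t^3 + 229*t^2 + 140*t + 100)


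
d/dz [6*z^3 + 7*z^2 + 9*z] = 18*z^2 + 14*z + 9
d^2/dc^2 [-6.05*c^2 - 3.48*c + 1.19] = -12.1000000000000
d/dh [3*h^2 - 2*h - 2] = 6*h - 2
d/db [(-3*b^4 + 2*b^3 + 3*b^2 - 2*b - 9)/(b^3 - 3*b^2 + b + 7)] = (-3*b^6 + 18*b^5 - 18*b^4 - 76*b^3 + 66*b^2 - 12*b - 5)/(b^6 - 6*b^5 + 11*b^4 + 8*b^3 - 41*b^2 + 14*b + 49)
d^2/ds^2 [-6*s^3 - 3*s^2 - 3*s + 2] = -36*s - 6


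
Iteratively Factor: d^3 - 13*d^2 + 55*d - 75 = (d - 5)*(d^2 - 8*d + 15) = (d - 5)^2*(d - 3)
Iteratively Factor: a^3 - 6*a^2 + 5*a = (a)*(a^2 - 6*a + 5) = a*(a - 5)*(a - 1)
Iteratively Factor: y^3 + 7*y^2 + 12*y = (y)*(y^2 + 7*y + 12) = y*(y + 4)*(y + 3)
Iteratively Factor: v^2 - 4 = (v + 2)*(v - 2)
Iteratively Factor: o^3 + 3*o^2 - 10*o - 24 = (o + 4)*(o^2 - o - 6) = (o - 3)*(o + 4)*(o + 2)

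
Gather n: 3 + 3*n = 3*n + 3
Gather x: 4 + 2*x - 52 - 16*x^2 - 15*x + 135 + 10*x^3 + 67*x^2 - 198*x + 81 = 10*x^3 + 51*x^2 - 211*x + 168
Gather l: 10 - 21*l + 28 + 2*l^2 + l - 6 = 2*l^2 - 20*l + 32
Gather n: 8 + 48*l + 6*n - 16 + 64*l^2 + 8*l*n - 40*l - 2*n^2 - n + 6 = 64*l^2 + 8*l - 2*n^2 + n*(8*l + 5) - 2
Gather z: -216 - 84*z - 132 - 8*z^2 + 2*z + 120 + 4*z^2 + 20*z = -4*z^2 - 62*z - 228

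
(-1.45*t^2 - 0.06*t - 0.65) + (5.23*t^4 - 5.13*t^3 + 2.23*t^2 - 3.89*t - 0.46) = 5.23*t^4 - 5.13*t^3 + 0.78*t^2 - 3.95*t - 1.11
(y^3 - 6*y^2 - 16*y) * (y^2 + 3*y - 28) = y^5 - 3*y^4 - 62*y^3 + 120*y^2 + 448*y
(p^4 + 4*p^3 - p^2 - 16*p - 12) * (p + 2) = p^5 + 6*p^4 + 7*p^3 - 18*p^2 - 44*p - 24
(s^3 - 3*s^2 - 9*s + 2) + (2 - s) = s^3 - 3*s^2 - 10*s + 4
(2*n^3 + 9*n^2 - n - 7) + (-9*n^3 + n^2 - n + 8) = -7*n^3 + 10*n^2 - 2*n + 1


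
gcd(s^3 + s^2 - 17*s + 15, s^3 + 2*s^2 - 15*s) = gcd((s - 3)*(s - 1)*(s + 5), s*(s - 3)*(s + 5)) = s^2 + 2*s - 15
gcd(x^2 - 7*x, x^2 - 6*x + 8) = 1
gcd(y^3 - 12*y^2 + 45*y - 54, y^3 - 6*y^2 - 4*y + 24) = y - 6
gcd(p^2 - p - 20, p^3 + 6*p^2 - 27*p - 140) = p^2 - p - 20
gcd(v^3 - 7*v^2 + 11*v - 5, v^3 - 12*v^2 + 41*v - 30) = v^2 - 6*v + 5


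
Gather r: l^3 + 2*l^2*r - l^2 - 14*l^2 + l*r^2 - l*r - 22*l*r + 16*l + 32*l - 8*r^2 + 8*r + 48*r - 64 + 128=l^3 - 15*l^2 + 48*l + r^2*(l - 8) + r*(2*l^2 - 23*l + 56) + 64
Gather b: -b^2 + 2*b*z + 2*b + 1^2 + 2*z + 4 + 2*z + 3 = -b^2 + b*(2*z + 2) + 4*z + 8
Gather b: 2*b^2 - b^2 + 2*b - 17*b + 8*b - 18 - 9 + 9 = b^2 - 7*b - 18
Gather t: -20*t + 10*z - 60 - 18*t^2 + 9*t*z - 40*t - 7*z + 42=-18*t^2 + t*(9*z - 60) + 3*z - 18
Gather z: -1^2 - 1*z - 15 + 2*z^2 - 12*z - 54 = 2*z^2 - 13*z - 70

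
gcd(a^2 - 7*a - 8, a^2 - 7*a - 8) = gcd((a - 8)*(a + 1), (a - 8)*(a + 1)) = a^2 - 7*a - 8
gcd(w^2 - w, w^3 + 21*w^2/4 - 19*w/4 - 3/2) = w - 1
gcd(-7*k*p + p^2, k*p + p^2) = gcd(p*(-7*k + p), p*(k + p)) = p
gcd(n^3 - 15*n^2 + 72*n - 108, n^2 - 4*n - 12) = n - 6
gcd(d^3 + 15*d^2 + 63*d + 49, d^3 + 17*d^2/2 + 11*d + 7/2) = d^2 + 8*d + 7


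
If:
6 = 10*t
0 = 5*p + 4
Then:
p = -4/5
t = 3/5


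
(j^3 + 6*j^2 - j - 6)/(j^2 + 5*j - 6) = j + 1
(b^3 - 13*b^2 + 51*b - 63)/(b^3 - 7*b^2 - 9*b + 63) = (b - 3)/(b + 3)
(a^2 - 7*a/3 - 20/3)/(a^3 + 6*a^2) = (3*a^2 - 7*a - 20)/(3*a^2*(a + 6))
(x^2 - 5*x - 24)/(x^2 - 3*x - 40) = (x + 3)/(x + 5)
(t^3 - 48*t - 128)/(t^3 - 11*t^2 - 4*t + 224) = (t + 4)/(t - 7)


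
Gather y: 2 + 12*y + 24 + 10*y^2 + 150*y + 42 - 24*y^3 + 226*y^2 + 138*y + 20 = -24*y^3 + 236*y^2 + 300*y + 88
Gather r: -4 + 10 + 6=12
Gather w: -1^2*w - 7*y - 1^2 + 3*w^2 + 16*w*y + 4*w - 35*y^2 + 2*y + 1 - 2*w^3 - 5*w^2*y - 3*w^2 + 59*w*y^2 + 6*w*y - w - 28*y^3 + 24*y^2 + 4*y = -2*w^3 - 5*w^2*y + w*(59*y^2 + 22*y + 2) - 28*y^3 - 11*y^2 - y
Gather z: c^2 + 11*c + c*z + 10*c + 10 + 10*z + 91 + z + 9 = c^2 + 21*c + z*(c + 11) + 110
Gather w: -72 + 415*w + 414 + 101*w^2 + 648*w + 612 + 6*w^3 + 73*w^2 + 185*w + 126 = 6*w^3 + 174*w^2 + 1248*w + 1080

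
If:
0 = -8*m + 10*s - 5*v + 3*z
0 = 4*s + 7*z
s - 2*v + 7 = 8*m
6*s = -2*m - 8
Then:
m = 353/141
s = -917/423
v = -3214/423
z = 524/423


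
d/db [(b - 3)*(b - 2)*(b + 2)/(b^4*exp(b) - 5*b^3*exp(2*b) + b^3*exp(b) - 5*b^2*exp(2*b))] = (b*((b - 3)*(b - 2) + (b - 3)*(b + 2) + (b - 2)*(b + 2))*(b^2 - 5*b*exp(b) + b - 5*exp(b)) - (b - 3)*(b - 2)*(b + 2)*(b^3 - 10*b^2*exp(b) + 5*b^2 - 25*b*exp(b) + 3*b - 10*exp(b)))*exp(-b)/(b^3*(b^2 - 5*b*exp(b) + b - 5*exp(b))^2)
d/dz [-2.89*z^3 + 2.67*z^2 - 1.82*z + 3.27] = -8.67*z^2 + 5.34*z - 1.82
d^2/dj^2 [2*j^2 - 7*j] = 4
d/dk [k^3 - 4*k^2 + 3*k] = 3*k^2 - 8*k + 3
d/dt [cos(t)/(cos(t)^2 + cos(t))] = sin(t)/(cos(t) + 1)^2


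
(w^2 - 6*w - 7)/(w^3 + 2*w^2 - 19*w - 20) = (w - 7)/(w^2 + w - 20)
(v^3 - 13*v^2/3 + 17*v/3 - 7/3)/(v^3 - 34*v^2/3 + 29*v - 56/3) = (v - 1)/(v - 8)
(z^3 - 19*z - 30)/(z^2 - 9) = (z^2 - 3*z - 10)/(z - 3)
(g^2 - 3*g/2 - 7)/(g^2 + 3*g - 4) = (g^2 - 3*g/2 - 7)/(g^2 + 3*g - 4)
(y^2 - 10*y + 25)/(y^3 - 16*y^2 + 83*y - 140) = (y - 5)/(y^2 - 11*y + 28)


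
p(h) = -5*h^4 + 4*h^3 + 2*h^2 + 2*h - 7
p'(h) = -20*h^3 + 12*h^2 + 4*h + 2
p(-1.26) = -26.95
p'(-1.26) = 56.02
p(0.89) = -3.95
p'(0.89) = 0.97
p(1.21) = -5.28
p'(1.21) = -11.02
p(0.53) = -5.18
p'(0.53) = 4.51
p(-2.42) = -228.30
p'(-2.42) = 346.05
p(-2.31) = -192.62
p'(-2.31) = 303.32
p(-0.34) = -7.67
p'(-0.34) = 2.81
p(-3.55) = -961.97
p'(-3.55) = 1033.81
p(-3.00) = -508.00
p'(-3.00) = 638.00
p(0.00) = -7.00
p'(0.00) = 2.00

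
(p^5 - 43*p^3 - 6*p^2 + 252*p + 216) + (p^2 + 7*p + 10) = p^5 - 43*p^3 - 5*p^2 + 259*p + 226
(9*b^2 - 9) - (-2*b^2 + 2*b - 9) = 11*b^2 - 2*b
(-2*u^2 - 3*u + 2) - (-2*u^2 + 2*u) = 2 - 5*u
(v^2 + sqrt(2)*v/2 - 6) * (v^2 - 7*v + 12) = v^4 - 7*v^3 + sqrt(2)*v^3/2 - 7*sqrt(2)*v^2/2 + 6*v^2 + 6*sqrt(2)*v + 42*v - 72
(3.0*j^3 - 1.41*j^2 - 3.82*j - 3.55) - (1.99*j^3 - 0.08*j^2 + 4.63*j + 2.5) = 1.01*j^3 - 1.33*j^2 - 8.45*j - 6.05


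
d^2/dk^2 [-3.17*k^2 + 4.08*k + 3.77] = -6.34000000000000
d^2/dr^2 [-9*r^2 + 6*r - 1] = -18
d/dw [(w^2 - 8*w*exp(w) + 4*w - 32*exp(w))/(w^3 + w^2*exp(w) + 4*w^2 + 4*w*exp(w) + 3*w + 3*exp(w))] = (-(w^2 - 8*w*exp(w) + 4*w - 32*exp(w))*(w^2*exp(w) + 3*w^2 + 6*w*exp(w) + 8*w + 7*exp(w) + 3) + 2*(-4*w*exp(w) + w - 20*exp(w) + 2)*(w^3 + w^2*exp(w) + 4*w^2 + 4*w*exp(w) + 3*w + 3*exp(w)))/(w^3 + w^2*exp(w) + 4*w^2 + 4*w*exp(w) + 3*w + 3*exp(w))^2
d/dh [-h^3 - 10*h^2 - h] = -3*h^2 - 20*h - 1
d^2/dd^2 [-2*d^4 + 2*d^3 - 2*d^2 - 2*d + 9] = -24*d^2 + 12*d - 4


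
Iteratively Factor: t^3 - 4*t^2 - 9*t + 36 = (t - 4)*(t^2 - 9) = (t - 4)*(t + 3)*(t - 3)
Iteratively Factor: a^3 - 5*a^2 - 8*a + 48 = (a + 3)*(a^2 - 8*a + 16) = (a - 4)*(a + 3)*(a - 4)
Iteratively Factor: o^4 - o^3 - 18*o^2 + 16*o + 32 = (o - 2)*(o^3 + o^2 - 16*o - 16) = (o - 2)*(o + 1)*(o^2 - 16) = (o - 4)*(o - 2)*(o + 1)*(o + 4)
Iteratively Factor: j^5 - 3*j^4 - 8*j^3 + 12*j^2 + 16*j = (j)*(j^4 - 3*j^3 - 8*j^2 + 12*j + 16) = j*(j + 1)*(j^3 - 4*j^2 - 4*j + 16) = j*(j - 2)*(j + 1)*(j^2 - 2*j - 8) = j*(j - 2)*(j + 1)*(j + 2)*(j - 4)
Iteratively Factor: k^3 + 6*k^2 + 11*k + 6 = (k + 3)*(k^2 + 3*k + 2) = (k + 2)*(k + 3)*(k + 1)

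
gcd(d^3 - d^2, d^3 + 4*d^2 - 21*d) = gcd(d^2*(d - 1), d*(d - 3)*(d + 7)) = d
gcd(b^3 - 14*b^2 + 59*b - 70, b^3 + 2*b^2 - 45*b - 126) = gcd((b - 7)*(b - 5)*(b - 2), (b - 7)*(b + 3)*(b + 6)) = b - 7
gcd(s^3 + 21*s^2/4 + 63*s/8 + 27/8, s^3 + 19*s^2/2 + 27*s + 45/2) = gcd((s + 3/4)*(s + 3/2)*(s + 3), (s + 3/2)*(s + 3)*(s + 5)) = s^2 + 9*s/2 + 9/2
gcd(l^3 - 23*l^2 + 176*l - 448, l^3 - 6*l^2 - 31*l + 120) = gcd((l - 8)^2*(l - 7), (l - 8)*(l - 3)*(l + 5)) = l - 8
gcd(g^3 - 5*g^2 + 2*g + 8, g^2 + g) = g + 1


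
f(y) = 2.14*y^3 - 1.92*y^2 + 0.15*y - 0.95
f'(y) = 6.42*y^2 - 3.84*y + 0.15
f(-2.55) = -49.30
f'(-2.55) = 51.69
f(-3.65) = -131.14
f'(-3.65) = 99.70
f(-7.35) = -955.50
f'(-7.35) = 375.20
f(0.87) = -0.86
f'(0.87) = 1.67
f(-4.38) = -218.26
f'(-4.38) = 140.13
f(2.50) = 20.86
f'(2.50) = 30.68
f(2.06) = 9.92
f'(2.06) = 19.48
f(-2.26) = -35.80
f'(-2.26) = 41.62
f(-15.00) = -7657.70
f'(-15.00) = 1502.25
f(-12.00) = -3977.15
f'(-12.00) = 970.71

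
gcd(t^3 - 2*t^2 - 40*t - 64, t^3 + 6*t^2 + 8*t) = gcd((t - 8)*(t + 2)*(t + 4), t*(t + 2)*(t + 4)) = t^2 + 6*t + 8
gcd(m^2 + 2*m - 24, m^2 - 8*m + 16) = m - 4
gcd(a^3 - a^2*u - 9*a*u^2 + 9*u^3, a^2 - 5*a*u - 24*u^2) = a + 3*u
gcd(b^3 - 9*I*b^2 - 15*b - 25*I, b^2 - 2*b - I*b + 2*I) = 1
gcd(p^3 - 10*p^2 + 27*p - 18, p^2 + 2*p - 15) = p - 3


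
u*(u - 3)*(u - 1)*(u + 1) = u^4 - 3*u^3 - u^2 + 3*u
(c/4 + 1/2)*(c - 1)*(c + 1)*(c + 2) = c^4/4 + c^3 + 3*c^2/4 - c - 1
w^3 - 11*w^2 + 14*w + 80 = (w - 8)*(w - 5)*(w + 2)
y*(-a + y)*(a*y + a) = -a^2*y^2 - a^2*y + a*y^3 + a*y^2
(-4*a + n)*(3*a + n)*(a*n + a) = -12*a^3*n - 12*a^3 - a^2*n^2 - a^2*n + a*n^3 + a*n^2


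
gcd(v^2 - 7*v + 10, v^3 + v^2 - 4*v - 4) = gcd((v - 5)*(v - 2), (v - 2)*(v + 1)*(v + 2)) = v - 2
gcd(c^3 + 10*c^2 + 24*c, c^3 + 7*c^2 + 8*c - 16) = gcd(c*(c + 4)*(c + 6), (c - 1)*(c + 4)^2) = c + 4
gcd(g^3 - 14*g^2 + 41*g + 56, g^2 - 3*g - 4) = g + 1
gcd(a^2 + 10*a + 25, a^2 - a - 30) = a + 5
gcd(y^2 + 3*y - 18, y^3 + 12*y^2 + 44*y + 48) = y + 6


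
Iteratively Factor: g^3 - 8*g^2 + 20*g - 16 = (g - 2)*(g^2 - 6*g + 8) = (g - 4)*(g - 2)*(g - 2)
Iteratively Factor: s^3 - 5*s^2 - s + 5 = (s - 5)*(s^2 - 1) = (s - 5)*(s - 1)*(s + 1)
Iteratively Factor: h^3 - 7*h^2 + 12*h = (h)*(h^2 - 7*h + 12) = h*(h - 3)*(h - 4)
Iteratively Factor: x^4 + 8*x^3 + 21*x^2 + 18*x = (x)*(x^3 + 8*x^2 + 21*x + 18) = x*(x + 3)*(x^2 + 5*x + 6) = x*(x + 3)^2*(x + 2)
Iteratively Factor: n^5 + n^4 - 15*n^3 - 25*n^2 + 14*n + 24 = (n + 2)*(n^4 - n^3 - 13*n^2 + n + 12) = (n + 2)*(n + 3)*(n^3 - 4*n^2 - n + 4) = (n - 1)*(n + 2)*(n + 3)*(n^2 - 3*n - 4) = (n - 1)*(n + 1)*(n + 2)*(n + 3)*(n - 4)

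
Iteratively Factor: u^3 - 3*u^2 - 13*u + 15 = (u + 3)*(u^2 - 6*u + 5) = (u - 5)*(u + 3)*(u - 1)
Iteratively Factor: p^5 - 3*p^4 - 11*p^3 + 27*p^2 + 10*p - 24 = (p + 3)*(p^4 - 6*p^3 + 7*p^2 + 6*p - 8) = (p - 2)*(p + 3)*(p^3 - 4*p^2 - p + 4) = (p - 2)*(p - 1)*(p + 3)*(p^2 - 3*p - 4) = (p - 4)*(p - 2)*(p - 1)*(p + 3)*(p + 1)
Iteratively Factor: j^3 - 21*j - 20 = (j - 5)*(j^2 + 5*j + 4) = (j - 5)*(j + 4)*(j + 1)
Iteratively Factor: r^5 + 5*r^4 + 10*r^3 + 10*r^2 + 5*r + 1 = (r + 1)*(r^4 + 4*r^3 + 6*r^2 + 4*r + 1) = (r + 1)^2*(r^3 + 3*r^2 + 3*r + 1) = (r + 1)^3*(r^2 + 2*r + 1) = (r + 1)^4*(r + 1)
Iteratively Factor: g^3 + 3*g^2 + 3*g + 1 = (g + 1)*(g^2 + 2*g + 1) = (g + 1)^2*(g + 1)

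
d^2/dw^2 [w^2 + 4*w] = 2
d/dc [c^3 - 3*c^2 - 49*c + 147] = 3*c^2 - 6*c - 49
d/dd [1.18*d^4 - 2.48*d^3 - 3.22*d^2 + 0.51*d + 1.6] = 4.72*d^3 - 7.44*d^2 - 6.44*d + 0.51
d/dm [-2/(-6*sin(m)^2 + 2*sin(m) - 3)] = 4*(1 - 6*sin(m))*cos(m)/(6*sin(m)^2 - 2*sin(m) + 3)^2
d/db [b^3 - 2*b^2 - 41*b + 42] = 3*b^2 - 4*b - 41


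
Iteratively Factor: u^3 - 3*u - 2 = (u - 2)*(u^2 + 2*u + 1) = (u - 2)*(u + 1)*(u + 1)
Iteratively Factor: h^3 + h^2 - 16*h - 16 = (h - 4)*(h^2 + 5*h + 4) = (h - 4)*(h + 1)*(h + 4)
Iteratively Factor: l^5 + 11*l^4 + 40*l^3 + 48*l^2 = (l + 3)*(l^4 + 8*l^3 + 16*l^2) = (l + 3)*(l + 4)*(l^3 + 4*l^2) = l*(l + 3)*(l + 4)*(l^2 + 4*l) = l^2*(l + 3)*(l + 4)*(l + 4)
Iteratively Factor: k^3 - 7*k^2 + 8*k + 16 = (k + 1)*(k^2 - 8*k + 16) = (k - 4)*(k + 1)*(k - 4)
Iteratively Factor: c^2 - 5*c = (c - 5)*(c)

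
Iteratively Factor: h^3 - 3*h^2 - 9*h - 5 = (h + 1)*(h^2 - 4*h - 5) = (h + 1)^2*(h - 5)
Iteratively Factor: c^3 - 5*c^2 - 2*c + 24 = (c - 3)*(c^2 - 2*c - 8) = (c - 4)*(c - 3)*(c + 2)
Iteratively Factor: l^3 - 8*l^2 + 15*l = (l - 3)*(l^2 - 5*l) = (l - 5)*(l - 3)*(l)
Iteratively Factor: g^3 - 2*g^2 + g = (g)*(g^2 - 2*g + 1) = g*(g - 1)*(g - 1)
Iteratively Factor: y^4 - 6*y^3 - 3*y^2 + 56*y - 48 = (y - 4)*(y^3 - 2*y^2 - 11*y + 12) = (y - 4)^2*(y^2 + 2*y - 3) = (y - 4)^2*(y - 1)*(y + 3)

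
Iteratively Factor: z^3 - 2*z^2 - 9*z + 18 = (z - 3)*(z^2 + z - 6) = (z - 3)*(z - 2)*(z + 3)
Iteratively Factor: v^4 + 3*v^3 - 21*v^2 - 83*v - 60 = (v + 1)*(v^3 + 2*v^2 - 23*v - 60) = (v + 1)*(v + 3)*(v^2 - v - 20) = (v - 5)*(v + 1)*(v + 3)*(v + 4)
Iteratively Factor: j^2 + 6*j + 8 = (j + 2)*(j + 4)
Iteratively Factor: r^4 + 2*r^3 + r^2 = (r + 1)*(r^3 + r^2) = r*(r + 1)*(r^2 + r) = r^2*(r + 1)*(r + 1)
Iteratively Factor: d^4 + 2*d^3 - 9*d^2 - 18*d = (d)*(d^3 + 2*d^2 - 9*d - 18) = d*(d - 3)*(d^2 + 5*d + 6) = d*(d - 3)*(d + 2)*(d + 3)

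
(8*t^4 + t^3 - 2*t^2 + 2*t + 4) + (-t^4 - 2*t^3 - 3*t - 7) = 7*t^4 - t^3 - 2*t^2 - t - 3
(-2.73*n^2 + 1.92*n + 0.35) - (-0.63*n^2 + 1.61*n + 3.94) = -2.1*n^2 + 0.31*n - 3.59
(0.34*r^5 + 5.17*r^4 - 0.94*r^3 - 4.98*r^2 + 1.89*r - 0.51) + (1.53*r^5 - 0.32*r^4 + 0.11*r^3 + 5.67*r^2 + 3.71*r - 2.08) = 1.87*r^5 + 4.85*r^4 - 0.83*r^3 + 0.69*r^2 + 5.6*r - 2.59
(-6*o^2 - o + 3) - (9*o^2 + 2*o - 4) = -15*o^2 - 3*o + 7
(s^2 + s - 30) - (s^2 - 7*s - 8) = 8*s - 22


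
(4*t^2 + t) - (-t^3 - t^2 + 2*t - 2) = t^3 + 5*t^2 - t + 2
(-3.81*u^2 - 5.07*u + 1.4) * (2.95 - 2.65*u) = 10.0965*u^3 + 2.196*u^2 - 18.6665*u + 4.13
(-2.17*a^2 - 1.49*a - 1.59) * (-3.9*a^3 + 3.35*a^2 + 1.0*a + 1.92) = 8.463*a^5 - 1.4585*a^4 - 0.9605*a^3 - 10.9829*a^2 - 4.4508*a - 3.0528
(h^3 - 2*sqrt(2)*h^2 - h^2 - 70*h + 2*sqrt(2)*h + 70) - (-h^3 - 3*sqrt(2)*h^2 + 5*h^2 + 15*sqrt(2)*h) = 2*h^3 - 6*h^2 + sqrt(2)*h^2 - 70*h - 13*sqrt(2)*h + 70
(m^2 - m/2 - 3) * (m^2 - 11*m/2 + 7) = m^4 - 6*m^3 + 27*m^2/4 + 13*m - 21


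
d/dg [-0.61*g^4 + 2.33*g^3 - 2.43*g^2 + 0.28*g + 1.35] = -2.44*g^3 + 6.99*g^2 - 4.86*g + 0.28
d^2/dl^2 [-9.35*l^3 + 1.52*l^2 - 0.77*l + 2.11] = 3.04 - 56.1*l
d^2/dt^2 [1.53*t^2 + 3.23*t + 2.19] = 3.06000000000000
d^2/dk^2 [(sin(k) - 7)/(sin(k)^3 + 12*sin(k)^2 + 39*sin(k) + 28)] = (-4*sin(k)^6 + 31*sin(k)^5 + 911*sin(k)^4 + 4487*sin(k)^3 + 4459*sin(k)^2 - 10150*sin(k) - 18774)/((sin(k) + 1)^2*(sin(k) + 4)^3*(sin(k) + 7)^3)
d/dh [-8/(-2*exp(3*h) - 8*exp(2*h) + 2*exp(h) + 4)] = (-12*exp(2*h) - 32*exp(h) + 4)*exp(h)/(exp(3*h) + 4*exp(2*h) - exp(h) - 2)^2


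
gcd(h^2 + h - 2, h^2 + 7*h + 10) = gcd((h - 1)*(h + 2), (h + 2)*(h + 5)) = h + 2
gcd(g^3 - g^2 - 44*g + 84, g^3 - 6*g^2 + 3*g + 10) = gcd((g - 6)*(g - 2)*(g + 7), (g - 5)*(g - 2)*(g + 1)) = g - 2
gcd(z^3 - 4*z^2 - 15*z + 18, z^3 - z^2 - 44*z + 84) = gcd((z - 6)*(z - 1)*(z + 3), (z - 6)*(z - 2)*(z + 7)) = z - 6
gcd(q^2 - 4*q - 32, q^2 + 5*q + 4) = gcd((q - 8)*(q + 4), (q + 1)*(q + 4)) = q + 4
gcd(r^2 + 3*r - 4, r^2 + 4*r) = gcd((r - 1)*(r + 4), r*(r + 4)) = r + 4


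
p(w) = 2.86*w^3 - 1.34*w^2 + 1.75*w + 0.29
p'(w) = 8.58*w^2 - 2.68*w + 1.75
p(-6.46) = -837.95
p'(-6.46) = 377.12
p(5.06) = 345.36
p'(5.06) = 207.87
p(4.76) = 286.71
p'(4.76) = 183.40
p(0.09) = 0.44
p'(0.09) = 1.58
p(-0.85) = -3.92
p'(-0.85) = 10.23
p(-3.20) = -112.75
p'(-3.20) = 98.19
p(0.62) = 1.54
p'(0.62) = 3.39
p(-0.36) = -0.65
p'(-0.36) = 3.83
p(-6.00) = -676.21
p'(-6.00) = 326.71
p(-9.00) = -2208.94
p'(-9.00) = 720.85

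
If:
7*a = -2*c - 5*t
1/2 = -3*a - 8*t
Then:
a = -8*t/3 - 1/6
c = 41*t/6 + 7/12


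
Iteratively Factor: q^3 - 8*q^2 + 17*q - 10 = (q - 5)*(q^2 - 3*q + 2) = (q - 5)*(q - 2)*(q - 1)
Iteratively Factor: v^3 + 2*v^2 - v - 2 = (v - 1)*(v^2 + 3*v + 2) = (v - 1)*(v + 1)*(v + 2)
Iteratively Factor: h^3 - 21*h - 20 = (h + 4)*(h^2 - 4*h - 5) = (h - 5)*(h + 4)*(h + 1)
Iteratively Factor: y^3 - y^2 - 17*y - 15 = (y - 5)*(y^2 + 4*y + 3) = (y - 5)*(y + 3)*(y + 1)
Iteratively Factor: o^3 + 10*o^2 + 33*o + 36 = (o + 4)*(o^2 + 6*o + 9) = (o + 3)*(o + 4)*(o + 3)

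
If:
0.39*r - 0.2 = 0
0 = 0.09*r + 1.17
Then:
No Solution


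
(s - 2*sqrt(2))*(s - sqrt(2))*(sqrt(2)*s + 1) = sqrt(2)*s^3 - 5*s^2 + sqrt(2)*s + 4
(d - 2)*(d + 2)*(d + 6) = d^3 + 6*d^2 - 4*d - 24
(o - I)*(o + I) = o^2 + 1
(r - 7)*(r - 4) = r^2 - 11*r + 28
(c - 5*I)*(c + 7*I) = c^2 + 2*I*c + 35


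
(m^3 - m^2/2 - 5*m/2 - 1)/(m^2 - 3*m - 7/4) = 2*(m^2 - m - 2)/(2*m - 7)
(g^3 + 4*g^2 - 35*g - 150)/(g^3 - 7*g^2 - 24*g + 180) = (g + 5)/(g - 6)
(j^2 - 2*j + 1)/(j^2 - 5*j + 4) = (j - 1)/(j - 4)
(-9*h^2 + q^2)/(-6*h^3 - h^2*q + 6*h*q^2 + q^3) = (9*h^2 - q^2)/(6*h^3 + h^2*q - 6*h*q^2 - q^3)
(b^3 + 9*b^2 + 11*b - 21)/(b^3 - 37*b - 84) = (b^2 + 6*b - 7)/(b^2 - 3*b - 28)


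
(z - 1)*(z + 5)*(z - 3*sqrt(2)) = z^3 - 3*sqrt(2)*z^2 + 4*z^2 - 12*sqrt(2)*z - 5*z + 15*sqrt(2)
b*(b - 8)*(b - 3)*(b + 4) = b^4 - 7*b^3 - 20*b^2 + 96*b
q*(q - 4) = q^2 - 4*q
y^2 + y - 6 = (y - 2)*(y + 3)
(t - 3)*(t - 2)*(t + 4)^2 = t^4 + 3*t^3 - 18*t^2 - 32*t + 96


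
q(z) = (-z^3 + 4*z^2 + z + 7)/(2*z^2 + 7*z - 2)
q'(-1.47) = 1.86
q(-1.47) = -2.18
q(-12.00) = 11.38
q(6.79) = -0.83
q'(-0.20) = -3.70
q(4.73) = -0.06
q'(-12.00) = -0.30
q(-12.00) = 11.38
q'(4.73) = -0.35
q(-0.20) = -2.10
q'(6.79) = -0.40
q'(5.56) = -0.37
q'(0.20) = -216.85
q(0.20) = -14.14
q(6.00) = -0.53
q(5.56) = -0.36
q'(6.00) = -0.38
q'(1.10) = -1.25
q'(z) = (-4*z - 7)*(-z^3 + 4*z^2 + z + 7)/(2*z^2 + 7*z - 2)^2 + (-3*z^2 + 8*z + 1)/(2*z^2 + 7*z - 2)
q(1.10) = 1.43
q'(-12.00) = -0.30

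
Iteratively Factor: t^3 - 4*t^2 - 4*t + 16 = (t - 4)*(t^2 - 4) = (t - 4)*(t - 2)*(t + 2)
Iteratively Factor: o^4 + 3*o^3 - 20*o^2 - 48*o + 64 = (o + 4)*(o^3 - o^2 - 16*o + 16) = (o - 1)*(o + 4)*(o^2 - 16) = (o - 4)*(o - 1)*(o + 4)*(o + 4)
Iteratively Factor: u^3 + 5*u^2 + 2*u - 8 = (u - 1)*(u^2 + 6*u + 8) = (u - 1)*(u + 2)*(u + 4)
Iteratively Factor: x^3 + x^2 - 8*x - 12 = (x + 2)*(x^2 - x - 6) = (x + 2)^2*(x - 3)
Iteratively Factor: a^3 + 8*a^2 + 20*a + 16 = (a + 2)*(a^2 + 6*a + 8) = (a + 2)*(a + 4)*(a + 2)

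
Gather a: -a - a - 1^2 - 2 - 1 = -2*a - 4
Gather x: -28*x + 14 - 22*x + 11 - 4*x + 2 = 27 - 54*x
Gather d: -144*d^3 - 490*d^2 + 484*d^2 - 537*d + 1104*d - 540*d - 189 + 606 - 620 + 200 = -144*d^3 - 6*d^2 + 27*d - 3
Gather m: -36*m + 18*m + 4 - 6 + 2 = -18*m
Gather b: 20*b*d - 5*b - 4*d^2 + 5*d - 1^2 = b*(20*d - 5) - 4*d^2 + 5*d - 1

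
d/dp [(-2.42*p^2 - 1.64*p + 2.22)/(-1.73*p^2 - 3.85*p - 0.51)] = (6.4798*p^2 + 10.1496*p + 9.3834)/(2.9929*p^4 + 13.321*p^3 + 16.5871*p^2 + 3.927*p + 0.2601)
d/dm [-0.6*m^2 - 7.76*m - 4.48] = -1.2*m - 7.76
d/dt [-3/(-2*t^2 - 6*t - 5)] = 6*(-2*t - 3)/(2*t^2 + 6*t + 5)^2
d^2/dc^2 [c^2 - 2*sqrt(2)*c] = 2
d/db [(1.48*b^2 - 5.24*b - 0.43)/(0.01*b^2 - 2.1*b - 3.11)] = (-3.0556*b^2 - 9.197*b + 15.3934)/(0.0001*b^4 - 0.042*b^3 + 4.3478*b^2 + 13.062*b + 9.6721)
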